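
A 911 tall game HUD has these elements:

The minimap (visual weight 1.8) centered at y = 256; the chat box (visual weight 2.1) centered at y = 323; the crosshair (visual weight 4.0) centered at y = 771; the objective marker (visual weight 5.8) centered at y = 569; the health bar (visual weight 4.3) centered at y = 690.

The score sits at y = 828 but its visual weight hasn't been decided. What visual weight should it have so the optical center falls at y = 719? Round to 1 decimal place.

Fixed elements: Σw = 1.8 + 2.1 + 4.0 + 5.8 + 4.3 = 18.0, Σw·y = 1.8·256 + 2.1·323 + 4.0·771 + 5.8·569 + 4.3·690 = 10490.3.
Set Σw·y/Σw = 719: (10490.3 + 828w) = 719·(18.0 + w).
Rearranging, w·(828 − 719) = 719·18.0 − 10490.3 = 2451.7, so w ≈ 2451.7/109 = 22.49.

w ≈ 22.5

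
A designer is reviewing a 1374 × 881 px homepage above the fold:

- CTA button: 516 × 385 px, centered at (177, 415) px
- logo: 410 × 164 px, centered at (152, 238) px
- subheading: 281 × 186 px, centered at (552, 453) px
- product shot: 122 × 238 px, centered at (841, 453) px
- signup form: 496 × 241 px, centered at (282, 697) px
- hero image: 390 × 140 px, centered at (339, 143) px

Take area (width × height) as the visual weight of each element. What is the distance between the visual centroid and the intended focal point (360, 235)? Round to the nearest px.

≈ 211 px

Areas → weights: CTA button 516·385 = 198660, logo 410·164 = 67240, subheading 281·186 = 52266, product shot 122·238 = 29036, signup form 496·241 = 119536, hero image 390·140 = 54600; Σw = 521338.
x: (198660·177 + 67240·152 + 52266·552 + 29036·841 + 119536·282 + 54600·339) / 521338 = 150871960 / 521338 ≈ 289.39
y: (198660·415 + 67240·238 + 52266·453 + 29036·453 + 119536·697 + 54600·143) / 521338 = 226401218 / 521338 ≈ 434.27
Offset from (360, 235): Δx ≈ -70.61, Δy ≈ 199.27; distance = √(Δx² + Δy²) ≈ 211.41.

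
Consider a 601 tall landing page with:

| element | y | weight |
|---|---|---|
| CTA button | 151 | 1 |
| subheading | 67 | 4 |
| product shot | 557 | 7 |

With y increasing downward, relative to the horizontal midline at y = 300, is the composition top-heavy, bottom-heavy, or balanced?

bottom-heavy

Weights sum to 1 + 4 + 7 = 12.
y-moment: 1·151 + 4·67 + 7·557 = 4318; centroid 4318/12 ≈ 359.83.
359.8 vs midline 300 → bottom-heavy.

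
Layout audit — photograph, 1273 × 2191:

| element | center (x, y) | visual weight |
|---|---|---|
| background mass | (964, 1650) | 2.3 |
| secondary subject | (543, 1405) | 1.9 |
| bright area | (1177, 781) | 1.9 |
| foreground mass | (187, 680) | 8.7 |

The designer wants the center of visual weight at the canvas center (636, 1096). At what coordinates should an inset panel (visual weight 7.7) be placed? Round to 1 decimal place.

(934.8, 1402.0)

With the inset panel, Σw becomes 2.3 + 1.9 + 1.9 + 8.7 + 7.7 = 22.5.
x: target moment 22.5×636 = 14310.0; current 2.3·964 + 1.9·543 + 1.9·1177 + 8.7·187 = 7112.1; the inset panel supplies 7197.9, so x = 7197.9/7.7 ≈ 934.79.
y: target moment 22.5×1096 = 24660.0; current 2.3·1650 + 1.9·1405 + 1.9·781 + 8.7·680 = 13864.4; the inset panel supplies 10795.6, so y = 10795.6/7.7 ≈ 1402.03.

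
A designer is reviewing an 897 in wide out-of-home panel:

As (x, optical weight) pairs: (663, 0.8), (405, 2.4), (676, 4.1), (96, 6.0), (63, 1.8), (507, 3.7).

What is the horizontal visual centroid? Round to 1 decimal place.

Σw = 0.8 + 2.4 + 4.1 + 6.0 + 1.8 + 3.7 = 18.8.
x: moment 6839.3 / weight 18.8 ≈ 363.79

x ≈ 363.8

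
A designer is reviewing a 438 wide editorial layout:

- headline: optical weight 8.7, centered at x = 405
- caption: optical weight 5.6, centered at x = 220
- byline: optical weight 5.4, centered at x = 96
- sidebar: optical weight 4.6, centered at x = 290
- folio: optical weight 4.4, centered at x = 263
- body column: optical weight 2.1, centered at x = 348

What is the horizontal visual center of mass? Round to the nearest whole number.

Total weight = 8.7 + 5.6 + 5.4 + 4.6 + 4.4 + 2.1 = 30.8.
x-moment: 8.7·405 + 5.6·220 + 5.4·96 + 4.6·290 + 4.4·263 + 2.1·348 = 8495.9; centroid 8495.9/30.8 ≈ 275.84.

x ≈ 276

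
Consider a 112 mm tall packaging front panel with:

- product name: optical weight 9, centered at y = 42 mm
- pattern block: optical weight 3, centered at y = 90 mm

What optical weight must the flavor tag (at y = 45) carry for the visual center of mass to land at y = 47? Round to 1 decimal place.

w ≈ 42.0

Known weights sum to 9 + 3 = 12; their moment is 9·42 + 3·90 = 648.
Set Σw·y/Σw = 47: (648 + 45w) = 47·(12 + w).
Rearranging, w·(45 − 47) = 47·12 − 648 = -84, so w ≈ -84/-2 = 42.00.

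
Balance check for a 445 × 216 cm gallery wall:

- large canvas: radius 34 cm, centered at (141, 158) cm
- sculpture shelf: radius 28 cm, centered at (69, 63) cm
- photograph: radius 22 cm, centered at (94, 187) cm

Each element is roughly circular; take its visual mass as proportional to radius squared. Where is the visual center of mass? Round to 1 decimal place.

Weights ∝ r²: large canvas 34² = 1156, sculpture shelf 28² = 784, photograph 22² = 484; Σw = 2424.
x-moment: 1156·141 + 784·69 + 484·94 = 262588; centroid 262588/2424 ≈ 108.33.
y-moment: 1156·158 + 784·63 + 484·187 = 322548; centroid 322548/2424 ≈ 133.06.

(108.3, 133.1)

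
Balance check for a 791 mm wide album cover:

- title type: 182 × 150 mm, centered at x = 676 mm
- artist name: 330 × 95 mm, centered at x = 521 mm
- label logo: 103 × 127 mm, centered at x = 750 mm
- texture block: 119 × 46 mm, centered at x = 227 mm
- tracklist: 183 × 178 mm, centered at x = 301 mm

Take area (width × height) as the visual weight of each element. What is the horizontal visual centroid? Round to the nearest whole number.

Areas → weights: title type 182·150 = 27300, artist name 330·95 = 31350, label logo 103·127 = 13081, texture block 119·46 = 5474, tracklist 183·178 = 32574; Σw = 109779.
Σw·x = 27300·676 + 31350·521 + 13081·750 + 5474·227 + 32574·301 = 55646272, so x̄ = 55646272/109779 ≈ 506.89.

x ≈ 507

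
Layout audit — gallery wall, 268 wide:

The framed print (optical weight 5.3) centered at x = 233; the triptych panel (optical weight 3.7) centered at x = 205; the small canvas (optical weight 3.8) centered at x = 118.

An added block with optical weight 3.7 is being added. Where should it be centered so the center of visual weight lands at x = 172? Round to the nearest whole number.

x ≈ 107

With the added block, Σw becomes 5.3 + 3.7 + 3.8 + 3.7 = 16.5.
x: need Σw·x = 16.5·172 = 2838.0. Existing = 5.3·233 + 3.7·205 + 3.8·118 = 2441.8. Remainder 396.2 / 3.7 ≈ 107.08.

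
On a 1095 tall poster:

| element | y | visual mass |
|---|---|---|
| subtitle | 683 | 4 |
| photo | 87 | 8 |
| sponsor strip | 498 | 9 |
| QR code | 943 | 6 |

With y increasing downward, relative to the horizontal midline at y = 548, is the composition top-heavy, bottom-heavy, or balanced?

top-heavy

Weights sum to 4 + 8 + 9 + 6 = 27.
y-moment: 4·683 + 8·87 + 9·498 + 6·943 = 13568; centroid 13568/27 ≈ 502.52.
Since 502.5 is above (smaller y than) 548, the composition reads top-heavy.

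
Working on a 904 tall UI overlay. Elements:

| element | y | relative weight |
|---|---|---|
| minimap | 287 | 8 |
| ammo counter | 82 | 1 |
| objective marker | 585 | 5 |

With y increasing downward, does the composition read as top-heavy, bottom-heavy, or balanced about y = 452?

Total weight = 8 + 1 + 5 = 14.
y-moment: 8·287 + 1·82 + 5·585 = 5303; centroid 5303/14 ≈ 378.79.
378.8 lies above (smaller y than) the midline 452, so the layout is top-heavy.

top-heavy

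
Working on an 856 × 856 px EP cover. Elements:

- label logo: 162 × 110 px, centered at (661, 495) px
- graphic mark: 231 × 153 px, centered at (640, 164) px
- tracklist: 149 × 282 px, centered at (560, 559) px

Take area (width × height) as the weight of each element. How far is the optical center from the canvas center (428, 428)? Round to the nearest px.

Taking area as weight: label logo 162·110 = 17820, graphic mark 231·153 = 35343, tracklist 149·282 = 42018. Sum 95181.
x-moment: 17820·661 + 35343·640 + 42018·560 = 57928620; centroid 57928620/95181 ≈ 608.62.
y-moment: 17820·495 + 35343·164 + 42018·559 = 38105214; centroid 38105214/95181 ≈ 400.34.
From (428, 428): dx = 180.62, dy = -27.66, so the distance is √(dx²+dy²) ≈ 182.72.

≈ 183 px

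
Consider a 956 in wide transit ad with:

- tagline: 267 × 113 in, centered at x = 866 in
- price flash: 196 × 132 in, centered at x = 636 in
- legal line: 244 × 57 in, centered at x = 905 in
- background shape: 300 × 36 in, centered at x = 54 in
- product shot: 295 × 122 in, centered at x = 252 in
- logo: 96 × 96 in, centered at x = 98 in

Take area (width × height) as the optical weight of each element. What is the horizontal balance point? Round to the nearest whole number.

x ≈ 522

Taking area as weight: tagline 267·113 = 30171, price flash 196·132 = 25872, legal line 244·57 = 13908, background shape 300·36 = 10800, product shot 295·122 = 35990, logo 96·96 = 9216. Sum 125957.
Σw·x = 30171·866 + 25872·636 + 13908·905 + 10800·54 + 35990·252 + 9216·98 = 65725266, so x̄ = 65725266/125957 ≈ 521.81.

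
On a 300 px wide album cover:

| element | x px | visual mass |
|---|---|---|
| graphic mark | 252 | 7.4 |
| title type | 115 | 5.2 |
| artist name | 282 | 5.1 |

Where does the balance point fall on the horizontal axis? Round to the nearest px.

Weights sum to 7.4 + 5.2 + 5.1 = 17.7.
Σw·x = 7.4·252 + 5.2·115 + 5.1·282 = 3901.0, so x̄ = 3901.0/17.7 ≈ 220.40.

x ≈ 220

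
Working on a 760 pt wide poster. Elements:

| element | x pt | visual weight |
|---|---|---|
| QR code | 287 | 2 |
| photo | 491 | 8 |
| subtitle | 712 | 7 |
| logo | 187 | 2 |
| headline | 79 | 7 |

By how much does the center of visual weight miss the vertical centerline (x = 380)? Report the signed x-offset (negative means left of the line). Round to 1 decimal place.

≈ 20.5 pt

Weights sum to 2 + 8 + 7 + 2 + 7 = 26.
x-moment: 2·287 + 8·491 + 7·712 + 2·187 + 7·79 = 10413; centroid 10413/26 ≈ 400.50.
Difference: 400.50 − 380 ≈ 20.50.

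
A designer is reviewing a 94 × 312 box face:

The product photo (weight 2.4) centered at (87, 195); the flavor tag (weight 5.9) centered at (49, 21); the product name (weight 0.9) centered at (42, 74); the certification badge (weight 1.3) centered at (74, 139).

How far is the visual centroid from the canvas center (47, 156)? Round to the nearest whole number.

≈ 77

Σw = 2.4 + 5.9 + 0.9 + 1.3 = 10.5.
Σw·x = 2.4·87 + 5.9·49 + 0.9·42 + 1.3·74 = 631.9, so x̄ = 631.9/10.5 ≈ 60.18.
Σw·y = 2.4·195 + 5.9·21 + 0.9·74 + 1.3·139 = 839.2, so ȳ = 839.2/10.5 ≈ 79.92.
Offset from (47, 156): Δx ≈ 13.18, Δy ≈ -76.08; distance = √(Δx² + Δy²) ≈ 77.21.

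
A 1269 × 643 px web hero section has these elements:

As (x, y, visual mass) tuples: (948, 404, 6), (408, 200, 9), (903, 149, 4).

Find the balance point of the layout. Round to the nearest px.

(683, 254)

Weights sum to 6 + 9 + 4 = 19.
x: (6·948 + 9·408 + 4·903) / 19 = 12972 / 19 ≈ 682.74
y: (6·404 + 9·200 + 4·149) / 19 = 4820 / 19 ≈ 253.68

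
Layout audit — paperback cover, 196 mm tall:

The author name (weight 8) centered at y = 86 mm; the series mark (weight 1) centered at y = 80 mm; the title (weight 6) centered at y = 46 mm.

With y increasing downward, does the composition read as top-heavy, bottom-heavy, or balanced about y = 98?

top-heavy

Σw = 8 + 1 + 6 = 15.
Σw·y = 8·86 + 1·80 + 6·46 = 1044, so ȳ = 1044/15 ≈ 69.60.
69.6 lies above (smaller y than) the midline 98, so the layout is top-heavy.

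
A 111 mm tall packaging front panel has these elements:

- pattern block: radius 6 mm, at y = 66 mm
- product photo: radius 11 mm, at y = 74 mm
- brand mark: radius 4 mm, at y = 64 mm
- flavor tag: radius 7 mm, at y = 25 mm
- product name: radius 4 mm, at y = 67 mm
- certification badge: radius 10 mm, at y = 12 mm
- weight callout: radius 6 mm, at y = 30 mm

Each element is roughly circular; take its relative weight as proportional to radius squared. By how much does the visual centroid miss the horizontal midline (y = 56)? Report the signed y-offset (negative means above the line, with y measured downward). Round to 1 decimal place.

r² weights: pattern block 6² = 36, product photo 11² = 121, brand mark 4² = 16, flavor tag 7² = 49, product name 4² = 16, certification badge 10² = 100, weight callout 6² = 36. Total = 374.
Σw·y = 36·66 + 121·74 + 16·64 + 49·25 + 16·67 + 100·12 + 36·30 = 16931, so ȳ = 16931/374 ≈ 45.27.
Against y = 56, that's 45.27 − 56 = -10.73.

≈ -10.7 mm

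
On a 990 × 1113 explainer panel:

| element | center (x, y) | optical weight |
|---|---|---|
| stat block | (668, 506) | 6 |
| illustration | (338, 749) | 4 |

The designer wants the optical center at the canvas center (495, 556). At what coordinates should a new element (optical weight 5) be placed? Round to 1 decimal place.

(413.0, 461.6)

New total weight: (6 + 4) + 5 = 15.
Along x: (5360 + 5·x) / 15 = 495 (existing moment 6·668 + 4·338 = 5360) ⇒ x = (7425 − 5360) / 5 ≈ 413.00.
Along y: (6032 + 5·y) / 15 = 556 (existing moment 6·506 + 4·749 = 6032) ⇒ y = (8340 − 6032) / 5 ≈ 461.60.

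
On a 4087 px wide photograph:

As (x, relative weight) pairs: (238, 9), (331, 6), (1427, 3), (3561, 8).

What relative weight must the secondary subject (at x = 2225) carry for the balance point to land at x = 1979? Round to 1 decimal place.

w ≈ 59.2

Fixed elements: Σw = 9 + 6 + 3 + 8 = 26, Σw·x = 9·238 + 6·331 + 3·1427 + 8·3561 = 36897.
Balance at x = 1979 requires (36897 + w·2225) / (26 + w) = 1979.
So w = (1979·26 − 36897)/(2225 − 1979) = 14557/246 ≈ 59.17.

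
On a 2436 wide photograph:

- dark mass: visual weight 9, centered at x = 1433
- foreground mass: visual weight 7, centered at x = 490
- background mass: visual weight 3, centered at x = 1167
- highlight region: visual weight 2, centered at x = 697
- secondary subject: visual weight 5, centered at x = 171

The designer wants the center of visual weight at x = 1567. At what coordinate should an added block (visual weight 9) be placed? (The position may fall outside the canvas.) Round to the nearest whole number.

New total weight: (9 + 7 + 3 + 2 + 5) + 9 = 35.
x: need Σw·x = 35·1567 = 54845. Existing = 9·1433 + 7·490 + 3·1167 + 2·697 + 5·171 = 22077. Remainder 32768 / 9 ≈ 3640.89.

x ≈ 3641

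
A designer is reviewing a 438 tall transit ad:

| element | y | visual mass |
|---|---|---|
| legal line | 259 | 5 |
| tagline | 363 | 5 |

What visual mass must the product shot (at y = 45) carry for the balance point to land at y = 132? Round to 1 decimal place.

w ≈ 20.6

Existing Σw = 10 (5 + 5); existing moment 5·259 + 5·363 = 3110.
For the centroid to hit 132: (3110 + w·45) / (10 + w) = 132.
Rearranging, w·(45 − 132) = 132·10 − 3110 = -1790, so w ≈ -1790/-87 = 20.57.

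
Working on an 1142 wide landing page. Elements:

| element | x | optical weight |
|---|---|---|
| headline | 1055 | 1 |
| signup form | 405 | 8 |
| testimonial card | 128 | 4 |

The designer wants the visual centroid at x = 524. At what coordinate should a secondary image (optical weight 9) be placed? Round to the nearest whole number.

After adding the secondary image, total weight = 1 + 8 + 4 + 9 = 22.
Along x: (4807 + 9·x) / 22 = 524 (existing moment 1·1055 + 8·405 + 4·128 = 4807) ⇒ x = (11528 − 4807) / 9 ≈ 746.78.

x ≈ 747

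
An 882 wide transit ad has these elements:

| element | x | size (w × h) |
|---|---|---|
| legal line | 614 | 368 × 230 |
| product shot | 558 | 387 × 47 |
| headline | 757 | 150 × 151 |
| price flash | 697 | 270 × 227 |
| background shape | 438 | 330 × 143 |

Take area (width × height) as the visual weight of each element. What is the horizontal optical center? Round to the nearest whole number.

x ≈ 610

Taking area as weight: legal line 368·230 = 84640, product shot 387·47 = 18189, headline 150·151 = 22650, price flash 270·227 = 61290, background shape 330·143 = 47190. Sum 233959.
x: (84640·614 + 18189·558 + 22650·757 + 61290·697 + 47190·438) / 233959 = 142652822 / 233959 ≈ 609.73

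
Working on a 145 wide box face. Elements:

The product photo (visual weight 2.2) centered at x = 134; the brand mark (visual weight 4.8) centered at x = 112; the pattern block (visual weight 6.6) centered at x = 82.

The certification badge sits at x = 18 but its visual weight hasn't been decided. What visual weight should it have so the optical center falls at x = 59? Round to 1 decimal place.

Existing Σw = 13.6 (2.2 + 4.8 + 6.6); existing moment 2.2·134 + 4.8·112 + 6.6·82 = 1373.6.
For the centroid to hit 59: (1373.6 + w·18) / (13.6 + w) = 59.
Solving: w = (59·13.6 − 1373.6) / (18 − 59) = -571.2 / -41 ≈ 13.93.

w ≈ 13.9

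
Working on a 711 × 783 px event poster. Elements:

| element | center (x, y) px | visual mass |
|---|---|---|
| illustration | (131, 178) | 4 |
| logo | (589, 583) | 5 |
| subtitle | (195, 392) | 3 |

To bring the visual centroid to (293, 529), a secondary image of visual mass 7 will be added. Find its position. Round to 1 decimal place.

(216.1, 749.7)

New total weight: (4 + 5 + 3) + 7 = 19.
Along x: (4054 + 7·x) / 19 = 293 (existing moment 4·131 + 5·589 + 3·195 = 4054) ⇒ x = (5567 − 4054) / 7 ≈ 216.14.
Along y: (4803 + 7·y) / 19 = 529 (existing moment 4·178 + 5·583 + 3·392 = 4803) ⇒ y = (10051 − 4803) / 7 ≈ 749.71.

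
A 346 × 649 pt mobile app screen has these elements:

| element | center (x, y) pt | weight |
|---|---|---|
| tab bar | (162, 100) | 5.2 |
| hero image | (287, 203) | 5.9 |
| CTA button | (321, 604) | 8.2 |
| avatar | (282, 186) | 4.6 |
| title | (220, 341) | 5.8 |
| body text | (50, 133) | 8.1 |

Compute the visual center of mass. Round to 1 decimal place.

Total weight = 5.2 + 5.9 + 8.2 + 4.6 + 5.8 + 8.1 = 37.8.
Σw·x = 8146.1; x̄ = 8146.1/37.8 ≈ 215.51.
y: moment 10581.2 / weight 37.8 ≈ 279.93

(215.5, 279.9)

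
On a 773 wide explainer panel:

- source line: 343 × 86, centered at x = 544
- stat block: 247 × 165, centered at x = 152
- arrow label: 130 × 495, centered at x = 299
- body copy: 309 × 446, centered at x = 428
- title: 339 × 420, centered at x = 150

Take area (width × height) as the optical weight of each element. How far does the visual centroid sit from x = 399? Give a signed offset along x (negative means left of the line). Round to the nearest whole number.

Taking area as weight: source line 343·86 = 29498, stat block 247·165 = 40755, arrow label 130·495 = 64350, body copy 309·446 = 137814, title 339·420 = 142380. Sum 414797.
x: (29498·544 + 40755·152 + 64350·299 + 137814·428 + 142380·150) / 414797 = 121823714 / 414797 ≈ 293.69
Difference: 293.69 − 399 ≈ -105.31.

≈ -105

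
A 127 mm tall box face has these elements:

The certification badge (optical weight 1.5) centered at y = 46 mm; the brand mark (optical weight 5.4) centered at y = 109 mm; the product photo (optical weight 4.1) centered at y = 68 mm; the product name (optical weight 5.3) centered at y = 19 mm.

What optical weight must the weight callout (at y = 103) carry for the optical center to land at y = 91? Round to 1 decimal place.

Fixed elements: Σw = 1.5 + 5.4 + 4.1 + 5.3 = 16.3, Σw·y = 1.5·46 + 5.4·109 + 4.1·68 + 5.3·19 = 1037.1.
For the centroid to hit 91: (1037.1 + w·103) / (16.3 + w) = 91.
Rearranging, w·(103 − 91) = 91·16.3 − 1037.1 = 446.2, so w ≈ 446.2/12 = 37.18.

w ≈ 37.2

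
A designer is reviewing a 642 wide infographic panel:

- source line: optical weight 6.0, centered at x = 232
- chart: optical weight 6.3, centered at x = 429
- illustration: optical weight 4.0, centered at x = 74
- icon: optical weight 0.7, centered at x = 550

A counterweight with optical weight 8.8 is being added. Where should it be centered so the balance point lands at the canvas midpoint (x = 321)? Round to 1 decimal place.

x ≈ 398.4

After adding the counterweight, total weight = 6.0 + 6.3 + 4.0 + 0.7 + 8.8 = 25.8.
x: target moment 25.8×321 = 8281.8; current 6.0·232 + 6.3·429 + 4.0·74 + 0.7·550 = 4775.7; the counterweight supplies 3506.1, so x = 3506.1/8.8 ≈ 398.42.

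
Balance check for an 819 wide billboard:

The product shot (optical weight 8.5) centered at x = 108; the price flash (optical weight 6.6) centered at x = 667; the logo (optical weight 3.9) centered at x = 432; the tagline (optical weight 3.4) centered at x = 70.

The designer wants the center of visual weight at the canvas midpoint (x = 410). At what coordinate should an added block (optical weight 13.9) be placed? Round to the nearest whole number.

x ≈ 550

With the added block, Σw becomes 8.5 + 6.6 + 3.9 + 3.4 + 13.9 = 36.3.
x: target moment 36.3×410 = 14883.0; current 8.5·108 + 6.6·667 + 3.9·432 + 3.4·70 = 7243.0; the added block supplies 7640.0, so x = 7640.0/13.9 ≈ 549.64.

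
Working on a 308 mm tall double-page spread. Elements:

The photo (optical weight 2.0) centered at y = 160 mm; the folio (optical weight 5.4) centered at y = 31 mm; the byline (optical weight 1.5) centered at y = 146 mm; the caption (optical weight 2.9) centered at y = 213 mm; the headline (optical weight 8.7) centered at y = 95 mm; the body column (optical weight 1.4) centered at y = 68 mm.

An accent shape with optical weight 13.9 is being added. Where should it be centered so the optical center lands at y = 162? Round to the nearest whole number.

y ≈ 256

New total weight: (2.0 + 5.4 + 1.5 + 2.9 + 8.7 + 1.4) + 13.9 = 35.8.
y: target moment 35.8×162 = 5799.6; current 2.0·160 + 5.4·31 + 1.5·146 + 2.9·213 + 8.7·95 + 1.4·68 = 2245.8; the accent shape supplies 3553.8, so y = 3553.8/13.9 ≈ 255.67.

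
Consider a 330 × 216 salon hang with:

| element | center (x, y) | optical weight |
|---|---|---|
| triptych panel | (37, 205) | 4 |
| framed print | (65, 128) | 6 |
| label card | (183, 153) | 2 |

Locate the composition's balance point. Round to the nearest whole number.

(75, 158)

Total weight = 4 + 6 + 2 = 12.
Σw·x = 4·37 + 6·65 + 2·183 = 904, so x̄ = 904/12 ≈ 75.33.
Σw·y = 4·205 + 6·128 + 2·153 = 1894, so ȳ = 1894/12 ≈ 157.83.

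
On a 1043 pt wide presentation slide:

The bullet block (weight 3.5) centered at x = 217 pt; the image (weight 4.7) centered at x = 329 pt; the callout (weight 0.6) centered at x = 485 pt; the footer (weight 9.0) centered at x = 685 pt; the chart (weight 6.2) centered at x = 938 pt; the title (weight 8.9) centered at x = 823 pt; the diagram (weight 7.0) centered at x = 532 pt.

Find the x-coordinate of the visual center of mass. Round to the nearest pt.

x ≈ 642

Weights sum to 3.5 + 4.7 + 0.6 + 9.0 + 6.2 + 8.9 + 7.0 = 39.9.
x: moment 25626.1 / weight 39.9 ≈ 642.26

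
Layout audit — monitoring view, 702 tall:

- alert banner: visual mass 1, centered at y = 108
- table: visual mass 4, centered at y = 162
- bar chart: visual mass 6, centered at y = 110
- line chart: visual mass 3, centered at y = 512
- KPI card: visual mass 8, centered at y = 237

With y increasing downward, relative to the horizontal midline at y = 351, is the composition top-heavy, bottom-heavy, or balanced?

top-heavy

Σw = 1 + 4 + 6 + 3 + 8 = 22.
y: (1·108 + 4·162 + 6·110 + 3·512 + 8·237) / 22 = 4848 / 22 ≈ 220.36
220.4 lies above (smaller y than) the midline 351, so the layout is top-heavy.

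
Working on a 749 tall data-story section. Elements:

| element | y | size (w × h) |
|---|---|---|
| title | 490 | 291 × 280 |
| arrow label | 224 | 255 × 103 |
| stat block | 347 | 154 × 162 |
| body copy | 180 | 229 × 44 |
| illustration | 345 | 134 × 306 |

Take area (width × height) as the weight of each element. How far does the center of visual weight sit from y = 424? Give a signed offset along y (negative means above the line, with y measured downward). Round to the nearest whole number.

Taking area as weight: title 291·280 = 81480, arrow label 255·103 = 26265, stat block 154·162 = 24948, body copy 229·44 = 10076, illustration 134·306 = 41004. Sum 183773.
y: (81480·490 + 26265·224 + 24948·347 + 10076·180 + 41004·345) / 183773 = 70425576 / 183773 ≈ 383.22
Against y = 424, that's 383.22 − 424 = -40.78.

≈ -41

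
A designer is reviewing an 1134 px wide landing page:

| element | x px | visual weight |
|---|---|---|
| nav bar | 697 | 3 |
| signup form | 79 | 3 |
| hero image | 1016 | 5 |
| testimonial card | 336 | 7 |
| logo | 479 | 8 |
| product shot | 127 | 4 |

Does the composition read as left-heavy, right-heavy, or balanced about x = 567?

Weights sum to 3 + 3 + 5 + 7 + 8 + 4 = 30.
x: moment 14100 / weight 30 ≈ 470.00
470.0 lies left of the midline 567, so the layout is left-heavy.

left-heavy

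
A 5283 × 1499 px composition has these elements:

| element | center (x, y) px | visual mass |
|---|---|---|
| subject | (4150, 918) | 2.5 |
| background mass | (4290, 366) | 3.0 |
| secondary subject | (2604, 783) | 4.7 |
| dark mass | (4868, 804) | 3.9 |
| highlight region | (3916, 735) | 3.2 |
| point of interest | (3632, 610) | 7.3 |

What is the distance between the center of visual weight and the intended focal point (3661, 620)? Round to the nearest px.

≈ 158 px

Σw = 2.5 + 3.0 + 4.7 + 3.9 + 3.2 + 7.3 = 24.6.
x: (2.5·4150 + 3.0·4290 + 4.7·2604 + 3.9·4868 + 3.2·3916 + 7.3·3632) / 24.6 = 93513.8 / 24.6 ≈ 3801.37
y: (2.5·918 + 3.0·366 + 4.7·783 + 3.9·804 + 3.2·735 + 7.3·610) / 24.6 = 17013.7 / 24.6 ≈ 691.61
Offset from (3661, 620): Δx ≈ 140.37, Δy ≈ 71.61; distance = √(Δx² + Δy²) ≈ 157.59.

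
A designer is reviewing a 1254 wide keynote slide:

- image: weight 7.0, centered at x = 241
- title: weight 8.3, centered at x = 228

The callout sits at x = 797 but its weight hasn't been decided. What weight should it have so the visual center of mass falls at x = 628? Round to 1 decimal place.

Existing Σw = 15.3 (7.0 + 8.3); existing moment 7.0·241 + 8.3·228 = 3579.4.
For the centroid to hit 628: (3579.4 + w·797) / (15.3 + w) = 628.
So w = (628·15.3 − 3579.4)/(797 − 628) = 6029.0/169 ≈ 35.67.

w ≈ 35.7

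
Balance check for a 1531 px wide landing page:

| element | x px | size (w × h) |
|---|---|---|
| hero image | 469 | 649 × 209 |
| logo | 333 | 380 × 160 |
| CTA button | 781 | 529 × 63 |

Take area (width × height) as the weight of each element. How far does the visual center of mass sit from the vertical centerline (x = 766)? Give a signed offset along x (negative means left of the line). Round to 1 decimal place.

≈ -287.7 px

Taking area as weight: hero image 649·209 = 135641, logo 380·160 = 60800, CTA button 529·63 = 33327. Sum 229768.
Σw·x = 135641·469 + 60800·333 + 33327·781 = 109890416, so x̄ = 109890416/229768 ≈ 478.27.
Against x = 766, that's 478.27 − 766 = -287.73.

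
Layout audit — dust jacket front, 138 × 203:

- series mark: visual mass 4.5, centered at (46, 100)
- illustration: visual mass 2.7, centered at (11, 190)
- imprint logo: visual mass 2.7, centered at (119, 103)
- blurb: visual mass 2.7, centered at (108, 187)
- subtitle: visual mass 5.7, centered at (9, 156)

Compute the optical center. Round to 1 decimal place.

(49.2, 144.0)

Weights sum to 4.5 + 2.7 + 2.7 + 2.7 + 5.7 = 18.3.
Σw·x = 4.5·46 + 2.7·11 + 2.7·119 + 2.7·108 + 5.7·9 = 900.9, so x̄ = 900.9/18.3 ≈ 49.23.
Σw·y = 4.5·100 + 2.7·190 + 2.7·103 + 2.7·187 + 5.7·156 = 2635.2, so ȳ = 2635.2/18.3 ≈ 144.00.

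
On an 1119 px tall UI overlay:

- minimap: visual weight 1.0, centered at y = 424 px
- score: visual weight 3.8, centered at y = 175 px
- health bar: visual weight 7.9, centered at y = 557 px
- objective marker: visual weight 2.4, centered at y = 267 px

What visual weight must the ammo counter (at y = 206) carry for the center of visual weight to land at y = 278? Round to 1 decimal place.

Fixed elements: Σw = 1.0 + 3.8 + 7.9 + 2.4 = 15.1, Σw·y = 1.0·424 + 3.8·175 + 7.9·557 + 2.4·267 = 6130.1.
For the centroid to hit 278: (6130.1 + w·206) / (15.1 + w) = 278.
Rearranging, w·(206 − 278) = 278·15.1 − 6130.1 = -1932.3, so w ≈ -1932.3/-72 = 26.84.

w ≈ 26.8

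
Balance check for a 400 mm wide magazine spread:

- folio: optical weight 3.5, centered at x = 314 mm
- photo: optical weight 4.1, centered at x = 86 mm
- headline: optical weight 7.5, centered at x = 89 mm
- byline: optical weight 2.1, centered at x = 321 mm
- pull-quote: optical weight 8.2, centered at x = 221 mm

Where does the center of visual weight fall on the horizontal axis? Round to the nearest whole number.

Σw = 3.5 + 4.1 + 7.5 + 2.1 + 8.2 = 25.4.
x: (3.5·314 + 4.1·86 + 7.5·89 + 2.1·321 + 8.2·221) / 25.4 = 4605.4 / 25.4 ≈ 181.31

x ≈ 181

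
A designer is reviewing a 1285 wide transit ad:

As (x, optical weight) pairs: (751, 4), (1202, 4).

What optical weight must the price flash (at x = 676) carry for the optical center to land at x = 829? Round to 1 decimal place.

w ≈ 7.7

Known weights sum to 4 + 4 = 8; their moment is 4·751 + 4·1202 = 7812.
Balance at x = 829 requires (7812 + w·676) / (8 + w) = 829.
Rearranging, w·(676 − 829) = 829·8 − 7812 = -1180, so w ≈ -1180/-153 = 7.71.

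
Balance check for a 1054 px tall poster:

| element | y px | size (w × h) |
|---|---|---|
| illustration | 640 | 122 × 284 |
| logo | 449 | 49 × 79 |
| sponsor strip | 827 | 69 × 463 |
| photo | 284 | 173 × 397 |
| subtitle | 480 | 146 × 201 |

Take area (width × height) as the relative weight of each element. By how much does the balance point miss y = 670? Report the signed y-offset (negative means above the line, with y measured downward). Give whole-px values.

≈ -172 px

Areas → weights: illustration 122·284 = 34648, logo 49·79 = 3871, sponsor strip 69·463 = 31947, photo 173·397 = 68681, subtitle 146·201 = 29346; Σw = 168493.
y: (34648·640 + 3871·449 + 31947·827 + 68681·284 + 29346·480) / 168493 = 83924452 / 168493 ≈ 498.09
Against y = 670, that's 498.09 − 670 = -171.91.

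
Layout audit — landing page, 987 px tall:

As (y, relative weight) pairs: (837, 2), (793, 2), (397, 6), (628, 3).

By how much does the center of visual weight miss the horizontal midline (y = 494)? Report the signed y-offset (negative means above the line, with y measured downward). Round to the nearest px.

≈ 85 px

Total weight = 2 + 2 + 6 + 3 = 13.
Σw·y = 2·837 + 2·793 + 6·397 + 3·628 = 7526, so ȳ = 7526/13 ≈ 578.92.
Offset from y = 494: 578.92 − 494 ≈ 84.92.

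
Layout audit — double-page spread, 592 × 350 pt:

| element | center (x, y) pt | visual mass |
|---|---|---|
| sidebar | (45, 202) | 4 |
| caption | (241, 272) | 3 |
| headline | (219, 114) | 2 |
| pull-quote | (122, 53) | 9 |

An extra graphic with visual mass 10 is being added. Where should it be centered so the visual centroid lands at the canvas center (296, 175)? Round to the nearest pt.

With the extra graphic, Σw becomes 4 + 3 + 2 + 9 + 10 = 28.
Along x: (2439 + 10·x) / 28 = 296 (existing moment 4·45 + 3·241 + 2·219 + 9·122 = 2439) ⇒ x = (8288 − 2439) / 10 ≈ 584.90.
Along y: (2329 + 10·y) / 28 = 175 (existing moment 4·202 + 3·272 + 2·114 + 9·53 = 2329) ⇒ y = (4900 − 2329) / 10 ≈ 257.10.

(585, 257)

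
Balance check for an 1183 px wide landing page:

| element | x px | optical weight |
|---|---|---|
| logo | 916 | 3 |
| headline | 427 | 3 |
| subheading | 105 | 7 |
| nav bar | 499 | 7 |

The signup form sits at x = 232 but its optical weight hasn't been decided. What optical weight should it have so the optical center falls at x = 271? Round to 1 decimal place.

Existing Σw = 20 (3 + 3 + 7 + 7); existing moment 3·916 + 3·427 + 7·105 + 7·499 = 8257.
For the centroid to hit 271: (8257 + w·232) / (20 + w) = 271.
Rearranging, w·(232 − 271) = 271·20 − 8257 = -2837, so w ≈ -2837/-39 = 72.74.

w ≈ 72.7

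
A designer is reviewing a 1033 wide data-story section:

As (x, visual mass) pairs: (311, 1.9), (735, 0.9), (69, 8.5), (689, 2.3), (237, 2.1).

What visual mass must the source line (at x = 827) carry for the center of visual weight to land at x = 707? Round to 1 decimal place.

Existing Σw = 15.7 (1.9 + 0.9 + 8.5 + 2.3 + 2.1); existing moment 1.9·311 + 0.9·735 + 8.5·69 + 2.3·689 + 2.1·237 = 3921.3.
For the centroid to hit 707: (3921.3 + w·827) / (15.7 + w) = 707.
Rearranging, w·(827 − 707) = 707·15.7 − 3921.3 = 7178.6, so w ≈ 7178.6/120 = 59.82.

w ≈ 59.8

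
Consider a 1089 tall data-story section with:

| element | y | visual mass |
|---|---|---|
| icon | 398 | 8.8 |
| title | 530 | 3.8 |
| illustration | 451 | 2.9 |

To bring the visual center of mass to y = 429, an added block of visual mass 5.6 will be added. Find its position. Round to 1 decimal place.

y ≈ 397.8

New total weight: (8.8 + 3.8 + 2.9) + 5.6 = 21.1.
Along y: (6824.3 + 5.6·y) / 21.1 = 429 (existing moment 8.8·398 + 3.8·530 + 2.9·451 = 6824.3) ⇒ y = (9051.9 − 6824.3) / 5.6 ≈ 397.79.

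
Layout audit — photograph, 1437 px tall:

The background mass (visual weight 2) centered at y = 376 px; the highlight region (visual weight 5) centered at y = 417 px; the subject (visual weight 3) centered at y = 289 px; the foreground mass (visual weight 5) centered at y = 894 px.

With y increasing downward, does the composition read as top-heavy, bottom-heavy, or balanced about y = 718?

Total weight = 2 + 5 + 3 + 5 = 15.
y-moment: 2·376 + 5·417 + 3·289 + 5·894 = 8174; centroid 8174/15 ≈ 544.93.
544.9 vs midline 718 → top-heavy.

top-heavy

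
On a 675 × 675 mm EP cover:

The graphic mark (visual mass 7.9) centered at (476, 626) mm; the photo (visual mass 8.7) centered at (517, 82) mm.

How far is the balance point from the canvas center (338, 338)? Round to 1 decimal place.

Σw = 7.9 + 8.7 = 16.6.
x-moment: 7.9·476 + 8.7·517 = 8258.3; centroid 8258.3/16.6 ≈ 497.49.
y-moment: 7.9·626 + 8.7·82 = 5658.8; centroid 5658.8/16.6 ≈ 340.89.
From (338, 338): dx = 159.49, dy = 2.89, so the distance is √(dx²+dy²) ≈ 159.51.

≈ 159.5 mm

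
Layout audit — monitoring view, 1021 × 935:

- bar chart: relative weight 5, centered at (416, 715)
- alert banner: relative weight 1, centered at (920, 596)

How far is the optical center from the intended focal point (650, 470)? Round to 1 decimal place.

Total weight = 5 + 1 = 6.
x-moment: 5·416 + 1·920 = 3000; centroid 3000/6 ≈ 500.00.
y-moment: 5·715 + 1·596 = 4171; centroid 4171/6 ≈ 695.17.
From (650, 470): dx = -150.00, dy = 225.17, so the distance is √(dx²+dy²) ≈ 270.56.

≈ 270.6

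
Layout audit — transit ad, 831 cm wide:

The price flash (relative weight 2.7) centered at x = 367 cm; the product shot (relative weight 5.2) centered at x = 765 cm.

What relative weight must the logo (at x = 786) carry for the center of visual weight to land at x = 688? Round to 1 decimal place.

w ≈ 4.8

Known weights sum to 2.7 + 5.2 = 7.9; their moment is 2.7·367 + 5.2·765 = 4968.9.
Balance at x = 688 requires (4968.9 + w·786) / (7.9 + w) = 688.
Solving: w = (688·7.9 − 4968.9) / (786 − 688) = 466.3 / 98 ≈ 4.76.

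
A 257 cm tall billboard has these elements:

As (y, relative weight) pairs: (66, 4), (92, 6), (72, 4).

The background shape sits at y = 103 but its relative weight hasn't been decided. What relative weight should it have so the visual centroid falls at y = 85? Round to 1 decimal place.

w ≈ 4.8

Known weights sum to 4 + 6 + 4 = 14; their moment is 4·66 + 6·92 + 4·72 = 1104.
Set Σw·y/Σw = 85: (1104 + 103w) = 85·(14 + w).
Solving: w = (85·14 − 1104) / (103 − 85) = 86 / 18 ≈ 4.78.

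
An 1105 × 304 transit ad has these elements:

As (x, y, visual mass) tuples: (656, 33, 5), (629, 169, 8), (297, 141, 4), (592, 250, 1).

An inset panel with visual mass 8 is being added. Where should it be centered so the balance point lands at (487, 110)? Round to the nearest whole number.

After adding the inset panel, total weight = 5 + 8 + 4 + 1 + 8 = 26.
x: need Σw·x = 26·487 = 12662. Existing = 5·656 + 8·629 + 4·297 + 1·592 = 10092. Remainder 2570 / 8 ≈ 321.25.
y: need Σw·y = 26·110 = 2860. Existing = 5·33 + 8·169 + 4·141 + 1·250 = 2331. Remainder 529 / 8 ≈ 66.12.

(321, 66)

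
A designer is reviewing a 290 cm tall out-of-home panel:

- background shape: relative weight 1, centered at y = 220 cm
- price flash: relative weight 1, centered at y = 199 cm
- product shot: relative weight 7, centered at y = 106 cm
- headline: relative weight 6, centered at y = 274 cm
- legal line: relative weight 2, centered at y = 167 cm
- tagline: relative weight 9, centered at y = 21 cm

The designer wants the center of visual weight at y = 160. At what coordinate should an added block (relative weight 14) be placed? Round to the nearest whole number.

With the added block, Σw becomes 1 + 1 + 7 + 6 + 2 + 9 + 14 = 40.
y: need Σw·y = 40·160 = 6400. Existing = 1·220 + 1·199 + 7·106 + 6·274 + 2·167 + 9·21 = 3328. Remainder 3072 / 14 ≈ 219.43.

y ≈ 219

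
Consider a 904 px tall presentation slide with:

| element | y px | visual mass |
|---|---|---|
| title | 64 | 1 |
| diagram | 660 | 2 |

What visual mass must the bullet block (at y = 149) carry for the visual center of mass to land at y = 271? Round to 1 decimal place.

Fixed elements: Σw = 1 + 2 = 3, Σw·y = 1·64 + 2·660 = 1384.
Balance at y = 271 requires (1384 + w·149) / (3 + w) = 271.
Solving: w = (271·3 − 1384) / (149 − 271) = -571 / -122 ≈ 4.68.

w ≈ 4.7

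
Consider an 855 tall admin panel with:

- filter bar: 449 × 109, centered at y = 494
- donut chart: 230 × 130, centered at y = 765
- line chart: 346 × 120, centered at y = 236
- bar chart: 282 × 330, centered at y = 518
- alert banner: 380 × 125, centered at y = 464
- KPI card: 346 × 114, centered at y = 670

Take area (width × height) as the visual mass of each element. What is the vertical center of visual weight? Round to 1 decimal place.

Areas → weights: filter bar 449·109 = 48941, donut chart 230·130 = 29900, line chart 346·120 = 41520, bar chart 282·330 = 93060, alert banner 380·125 = 47500, KPI card 346·114 = 39444; Σw = 300365.
y: moment 153521634 / weight 300365 ≈ 511.12

y ≈ 511.1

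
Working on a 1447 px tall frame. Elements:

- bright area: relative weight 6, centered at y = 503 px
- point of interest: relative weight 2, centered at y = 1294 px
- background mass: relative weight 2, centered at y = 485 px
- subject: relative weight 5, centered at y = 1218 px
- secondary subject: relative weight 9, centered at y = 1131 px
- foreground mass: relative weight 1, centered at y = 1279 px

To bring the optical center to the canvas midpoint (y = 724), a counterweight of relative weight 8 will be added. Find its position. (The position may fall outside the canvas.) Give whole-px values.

y ≈ -29

New total weight: (6 + 2 + 2 + 5 + 9 + 1) + 8 = 33.
Along y: (24124 + 8·y) / 33 = 724 (existing moment 6·503 + 2·1294 + 2·485 + 5·1218 + 9·1131 + 1·1279 = 24124) ⇒ y = (23892 − 24124) / 8 ≈ -29.00.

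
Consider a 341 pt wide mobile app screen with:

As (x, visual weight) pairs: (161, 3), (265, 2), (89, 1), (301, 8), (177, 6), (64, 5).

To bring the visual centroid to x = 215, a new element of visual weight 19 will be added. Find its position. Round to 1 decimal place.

With the new element, Σw becomes 3 + 2 + 1 + 8 + 6 + 5 + 19 = 44.
x: need Σw·x = 44·215 = 9460. Existing = 3·161 + 2·265 + 1·89 + 8·301 + 6·177 + 5·64 = 4892. Remainder 4568 / 19 ≈ 240.42.

x ≈ 240.4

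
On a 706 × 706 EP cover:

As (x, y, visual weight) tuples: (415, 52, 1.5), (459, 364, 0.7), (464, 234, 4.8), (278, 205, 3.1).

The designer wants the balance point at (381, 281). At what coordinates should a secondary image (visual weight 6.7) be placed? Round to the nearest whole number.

After adding the secondary image, total weight = 1.5 + 0.7 + 4.8 + 3.1 + 6.7 = 16.8.
x: need Σw·x = 16.8·381 = 6400.8. Existing = 1.5·415 + 0.7·459 + 4.8·464 + 3.1·278 = 4032.8. Remainder 2368.0 / 6.7 ≈ 353.43.
y: need Σw·y = 16.8·281 = 4720.8. Existing = 1.5·52 + 0.7·364 + 4.8·234 + 3.1·205 = 2091.5. Remainder 2629.3 / 6.7 ≈ 392.43.

(353, 392)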